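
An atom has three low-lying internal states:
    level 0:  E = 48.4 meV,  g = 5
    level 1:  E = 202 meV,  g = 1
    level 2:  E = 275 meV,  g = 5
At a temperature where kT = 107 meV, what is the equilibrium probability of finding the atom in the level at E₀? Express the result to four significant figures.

0.8562

Eᵢ/kT = 0.452336, 1.88785, 2.57009.
Z = Σ gᵢe^(−Eᵢ/kT) = 5·e^(−0.452336) + 1·e^(−1.88785) + 5·e^(−2.57009) = 3.18070 + 0.151397 + 0.382643 = 3.71474.
P₀ = g₀ e^(−E₀/kT) / Z = 3.18070/3.71474 = 0.8562.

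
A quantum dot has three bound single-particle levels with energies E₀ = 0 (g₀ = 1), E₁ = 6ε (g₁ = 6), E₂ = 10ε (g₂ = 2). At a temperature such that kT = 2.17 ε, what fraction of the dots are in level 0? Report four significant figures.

Eᵢ/kT = 0, 2.76498, 4.60829.
Z = Σ gᵢe^(−Eᵢ/kT) = 1·e^(−0) + 6·e^(−2.76498) + 2·e^(−4.60829) = 1.00000 + 0.377864 + 0.0199377 = 1.39780.
P₀ = g₀ e^(−E₀/kT) / Z = 1.00000/1.39780 = 0.7154.

0.7154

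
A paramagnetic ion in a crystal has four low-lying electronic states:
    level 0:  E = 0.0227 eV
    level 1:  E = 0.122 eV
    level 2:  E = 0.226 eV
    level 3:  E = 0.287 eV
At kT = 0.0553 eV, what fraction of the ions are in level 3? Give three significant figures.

0.00700

Eᵢ/kT = 0.41049, 2.2061, 4.0868, 5.1899.
Z = Σ e^(−Eᵢ/kT) = e^(−0.41049) + e^(−2.2061) + e^(−4.0868) + e^(−5.1899) = 0.66333 + 0.11013 + 0.016793 + 0.0055726 = 0.79583.
P₃ = e^(−E₃/kT) / Z = 0.0055726/0.79583 = 0.00700.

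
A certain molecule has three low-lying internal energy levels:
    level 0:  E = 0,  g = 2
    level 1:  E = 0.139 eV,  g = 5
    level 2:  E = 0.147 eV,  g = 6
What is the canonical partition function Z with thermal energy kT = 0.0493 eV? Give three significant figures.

Eᵢ/kT = 0, 2.8195, 2.9817.
Z = Σ gᵢe^(−Eᵢ/kT) = 2·e^(−0) + 5·e^(−2.8195) + 6·e^(−2.9817) = 2.0000 + 0.29818 + 0.30424 = 2.6024.

Z = 2.60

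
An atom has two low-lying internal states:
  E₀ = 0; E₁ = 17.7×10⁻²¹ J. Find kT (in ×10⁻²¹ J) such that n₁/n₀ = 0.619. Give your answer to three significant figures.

n₁/n₀ = exp[−(E₁−E₀)/kT] = 0.619.
⇒ (E₁−E₀)/kT = ln(1/0.619) = ln(1.6155) = 0.47964.
kT = 17.7 ×10⁻²¹ J / 0.47964 = 36.9 ×10⁻²¹ J.

36.9 ×10⁻²¹ J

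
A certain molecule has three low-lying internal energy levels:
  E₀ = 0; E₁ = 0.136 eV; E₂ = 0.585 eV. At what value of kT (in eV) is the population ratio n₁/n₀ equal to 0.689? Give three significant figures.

0.365 eV

n₁/n₀ = exp[−(E₁−E₀)/kT] = 0.689.
⇒ (E₁−E₀)/kT = ln(1/0.689) = ln(1.4514) = 0.37253.
kT = 0.136 eV / 0.37253 = 0.365 eV.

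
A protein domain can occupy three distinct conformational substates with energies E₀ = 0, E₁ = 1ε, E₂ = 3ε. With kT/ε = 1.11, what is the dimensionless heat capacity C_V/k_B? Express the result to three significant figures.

0.418

Eᵢ/kT = 0, 0.90090, 2.7027.
Z = Σ e^(−Eᵢ/kT) = e^(−0) + e^(−0.90090) + e^(−2.7027) = 1.0000 + 0.40620 + 0.067024 = 1.4732.
⟨E⟩ = 0.41221 ε, ⟨E²⟩ = 0.68519 ε².
C_V/k_B = (⟨E²⟩ − ⟨E⟩²)/(kT)² = (0.68519 − 0.16992)/1.2321 = 0.418.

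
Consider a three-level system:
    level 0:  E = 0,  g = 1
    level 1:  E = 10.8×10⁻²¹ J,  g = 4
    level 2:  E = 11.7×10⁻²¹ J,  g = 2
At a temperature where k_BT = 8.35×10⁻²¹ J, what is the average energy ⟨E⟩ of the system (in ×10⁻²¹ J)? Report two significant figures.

Eᵢ/kT = 0, 1.293, 1.401.
Z = Σ gᵢe^(−Eᵢ/kT) = 1·e^(−0) + 4·e^(−1.293) + 2·e^(−1.401) = 1.000 + 1.098 + 0.4927 = 2.591.
⟨E⟩ = Σ Eᵢ gᵢe^(−Eᵢ/kT) / Z = (0·1.000 + 10.8·1.098 + 11.7·0.4927) / 2.591 = 6.8 ×10⁻²¹ J.

6.8 ×10⁻²¹ J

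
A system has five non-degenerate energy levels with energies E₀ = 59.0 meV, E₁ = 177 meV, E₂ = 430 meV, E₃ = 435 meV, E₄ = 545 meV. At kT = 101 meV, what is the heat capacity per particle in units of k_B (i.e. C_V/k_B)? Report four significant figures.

Eᵢ/kT = 0.584158, 1.75248, 4.25743, 4.30693, 5.39604.
Z = Σ e^(−Eᵢ/kT) = e^(−0.584158) + e^(−1.75248) + e^(−4.25743) + e^(−4.30693) + e^(−5.39604) = 0.557575 + 0.173344 + 0.0141586 + 0.0134749 + 0.00453450 = 0.763087.
⟨E⟩ = 102.216 meV, ⟨E²⟩ = 18197.4 meV².
C_V/k_B = (⟨E²⟩ − ⟨E⟩²)/(kT)² = (18197.4 − 10448.1)/10201.0 = 0.7597.

0.7597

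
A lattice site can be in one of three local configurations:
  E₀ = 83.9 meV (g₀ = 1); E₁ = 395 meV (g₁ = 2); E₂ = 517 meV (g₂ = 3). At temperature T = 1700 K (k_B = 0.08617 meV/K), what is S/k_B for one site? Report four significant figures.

k_BT = 0.08617 × 1700 K = 146.489 meV.
Eᵢ/kT = 0.572739, 2.69645, 3.52928.
Z = Σ gᵢe^(−Eᵢ/kT) = 1·e^(−0.572739) + 2·e^(−2.69645) + 3·e^(−3.52928) = 0.563979 + 0.134889 + 0.0879781 = 0.786846.
⟨E⟩ = Σ EᵢPᵢ = 185.657 meV.
S/k_B = ln Z + ⟨E⟩/kT = ln(0.786846) + 185.657/146.489 = -0.239723 + 1.26738 = 1.028.

1.028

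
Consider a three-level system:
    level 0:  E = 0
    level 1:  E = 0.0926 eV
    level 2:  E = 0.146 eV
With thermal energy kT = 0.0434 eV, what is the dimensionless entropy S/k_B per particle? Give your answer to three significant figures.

0.462

Eᵢ/kT = 0, 2.1336, 3.3641.
Z = Σ e^(−Eᵢ/kT) = e^(−0) + e^(−2.1336) + e^(−3.3641) = 1.0000 + 0.11841 + 0.034593 = 1.1530.
⟨E⟩ = Σ EᵢPᵢ = 0.013890 eV.
S/k_B = ln Z + ⟨E⟩/kT = ln(1.1530) + 0.013890/0.0434 = 0.14237 + 0.32005 = 0.462.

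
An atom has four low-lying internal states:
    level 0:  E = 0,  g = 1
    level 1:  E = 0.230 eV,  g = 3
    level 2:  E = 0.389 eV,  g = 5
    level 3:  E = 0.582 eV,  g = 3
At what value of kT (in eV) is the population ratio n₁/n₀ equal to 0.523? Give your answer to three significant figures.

n₁/n₀ = (g₁/g₀) exp[−(E₁−E₀)/kT] = 0.523.
⇒ (E₁−E₀)/kT = ln((3/1)/0.523) = ln(5.7361) = 1.7468.
kT = 0.230 eV / 1.7468 = 0.132 eV.

0.132 eV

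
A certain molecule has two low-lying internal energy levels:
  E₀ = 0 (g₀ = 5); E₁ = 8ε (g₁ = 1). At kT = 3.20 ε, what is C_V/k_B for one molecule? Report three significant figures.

Eᵢ/kT = 0, 2.5000.
Z = Σ gᵢe^(−Eᵢ/kT) = 5·e^(−0) + 1·e^(−2.5000) = 5.0000 + 0.082085 = 5.0821.
⟨E⟩ = 0.12921 ε, ⟨E²⟩ = 1.0337 ε².
C_V/k_B = (⟨E²⟩ − ⟨E⟩²)/(kT)² = (1.0337 − 0.016695)/10.240 = 0.0993.

0.0993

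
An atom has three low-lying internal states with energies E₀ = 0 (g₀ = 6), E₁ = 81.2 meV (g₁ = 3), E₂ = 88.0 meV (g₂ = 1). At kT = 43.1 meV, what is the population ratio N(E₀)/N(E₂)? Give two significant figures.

n₀/n₂ = (g₀/g₂) exp[−(E₀−E₂)/kT] = (6/1) × exp(−(-88.0 meV)/(43.1 meV)) = (6/1) × exp(2.042) = 46.

46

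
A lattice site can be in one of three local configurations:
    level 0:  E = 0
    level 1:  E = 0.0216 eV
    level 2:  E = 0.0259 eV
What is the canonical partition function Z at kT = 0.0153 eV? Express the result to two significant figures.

Eᵢ/kT = 0, 1.412, 1.693.
Z = Σ e^(−Eᵢ/kT) = e^(−0) + e^(−1.412) + e^(−1.693) = 1.000 + 0.2437 + 0.1840 = 1.428.

Z = 1.4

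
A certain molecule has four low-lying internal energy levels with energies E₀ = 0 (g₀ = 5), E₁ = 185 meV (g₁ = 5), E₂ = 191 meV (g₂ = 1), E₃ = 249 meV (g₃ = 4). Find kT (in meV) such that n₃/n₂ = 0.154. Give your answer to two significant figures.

n₃/n₂ = (g₃/g₂) exp[−(E₃−E₂)/kT] = 0.154.
⇒ (E₃−E₂)/kT = ln((4/1)/0.154) = ln(25.97) = 3.257.
kT = 58 meV / 3.257 = 18 meV.

18 meV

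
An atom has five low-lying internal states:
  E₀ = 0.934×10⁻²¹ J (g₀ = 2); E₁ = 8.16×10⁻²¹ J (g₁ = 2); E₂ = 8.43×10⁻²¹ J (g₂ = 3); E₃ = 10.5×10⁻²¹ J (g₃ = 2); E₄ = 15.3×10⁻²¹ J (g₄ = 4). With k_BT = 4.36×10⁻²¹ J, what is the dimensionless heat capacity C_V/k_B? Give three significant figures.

1.02

Eᵢ/kT = 0.21422, 1.8716, 1.9335, 2.4083, 3.5092.
Z = Σ gᵢe^(−Eᵢ/kT) = 2·e^(−0.21422) + 2·e^(−1.8716) + 3·e^(−1.9335) + 2·e^(−2.4083) + 4·e^(−3.5092) = 1.6143 + 0.30775 + 0.43392 + 0.17994 + 0.11968 = 2.6556.
⟨E⟩ = 4.2918, ⟨E²⟩ = 37.879.
C_V/k_B = (⟨E²⟩ − ⟨E⟩²)/(kT)² = (37.879 − 18.420)/19.010 = 1.02.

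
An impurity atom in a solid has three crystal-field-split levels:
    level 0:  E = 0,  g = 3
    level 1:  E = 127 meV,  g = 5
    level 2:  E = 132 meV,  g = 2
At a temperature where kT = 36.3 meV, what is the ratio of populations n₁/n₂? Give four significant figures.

2.869

n₁/n₂ = (g₁/g₂) exp[−(E₁−E₂)/kT] = (5/2) × exp(−(-5 meV)/(36.3 meV)) = (5/2) × exp(0.137741) = 2.869.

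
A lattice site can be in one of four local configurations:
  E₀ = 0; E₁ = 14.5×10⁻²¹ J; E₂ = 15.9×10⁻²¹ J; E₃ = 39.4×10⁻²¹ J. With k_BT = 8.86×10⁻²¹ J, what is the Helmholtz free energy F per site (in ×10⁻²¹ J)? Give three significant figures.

-2.81 ×10⁻²¹ J

Eᵢ/kT = 0, 1.6366, 1.7946, 4.4470.
Z = Σ e^(−Eᵢ/kT) = e^(−0) + e^(−1.6366) + e^(−1.7946) + e^(−4.4470) = 1.0000 + 0.19464 + 0.16619 + 0.011714 = 1.3725.
F = −kT ln Z = −8.86 × ln(1.3725) = −8.86 × 0.31663 = -2.81 ×10⁻²¹ J.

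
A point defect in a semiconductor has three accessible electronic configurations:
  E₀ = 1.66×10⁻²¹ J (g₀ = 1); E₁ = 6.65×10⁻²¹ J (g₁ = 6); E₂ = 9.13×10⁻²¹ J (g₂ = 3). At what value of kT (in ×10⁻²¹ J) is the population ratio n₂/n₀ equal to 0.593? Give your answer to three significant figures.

n₂/n₀ = (g₂/g₀) exp[−(E₂−E₀)/kT] = 0.593.
⇒ (E₂−E₀)/kT = ln((3/1)/0.593) = ln(5.0590) = 1.6212.
kT = 7.47 ×10⁻²¹ J / 1.6212 = 4.61 ×10⁻²¹ J.

4.61 ×10⁻²¹ J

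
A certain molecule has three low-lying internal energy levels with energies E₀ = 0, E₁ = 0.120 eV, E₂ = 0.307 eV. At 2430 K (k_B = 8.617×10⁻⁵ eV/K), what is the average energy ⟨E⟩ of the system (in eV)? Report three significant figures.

k_BT = 8.617×10⁻⁵ × 2430 K = 0.20939 eV.
Eᵢ/kT = 0, 0.57309, 1.4662.
Z = Σ e^(−Eᵢ/kT) = e^(−0) + e^(−0.57309) + e^(−1.4662) = 1.0000 + 0.56378 + 0.23080 = 1.7946.
⟨E⟩ = Σ Eᵢ e^(−Eᵢ/kT) / Z = (0·1.0000 + 0.120·0.56378 + 0.307·0.23080) / 1.7946 = 0.0772 eV.

0.0772 eV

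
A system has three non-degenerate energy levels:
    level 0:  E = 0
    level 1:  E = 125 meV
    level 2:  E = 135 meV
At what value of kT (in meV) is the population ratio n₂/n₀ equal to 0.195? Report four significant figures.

n₂/n₀ = exp[−(E₂−E₀)/kT] = 0.195.
⇒ (E₂−E₀)/kT = ln(1/0.195) = ln(5.12821) = 1.63476.
kT = 135 meV / 1.63476 = 82.58 meV.

82.58 meV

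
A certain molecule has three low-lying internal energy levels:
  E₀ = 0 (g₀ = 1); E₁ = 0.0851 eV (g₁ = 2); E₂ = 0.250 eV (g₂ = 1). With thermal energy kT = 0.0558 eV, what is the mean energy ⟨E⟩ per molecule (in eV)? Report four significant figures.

0.02756 eV

Eᵢ/kT = 0, 1.52509, 4.48029.
Z = Σ gᵢe^(−Eᵢ/kT) = 1·e^(−0) + 2·e^(−1.52509) + 1·e^(−4.48029) = 1.00000 + 0.435203 + 0.0113301 = 1.44653.
⟨E⟩ = Σ Eᵢ gᵢe^(−Eᵢ/kT) / Z = (0·1.00000 + 0.0851·0.435203 + 0.250·0.0113301) / 1.44653 = 0.02756 eV.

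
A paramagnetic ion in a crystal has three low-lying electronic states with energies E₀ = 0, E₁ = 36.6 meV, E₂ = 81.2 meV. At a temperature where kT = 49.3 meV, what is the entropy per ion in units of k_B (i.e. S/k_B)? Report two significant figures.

Eᵢ/kT = 0, 0.7424, 1.647.
Z = Σ e^(−Eᵢ/kT) = e^(−0) + e^(−0.7424) + e^(−1.647) = 1.000 + 0.4760 + 0.1926 = 1.669.
⟨E⟩ = Σ EᵢPᵢ = 19.81 meV.
S/k_B = ln Z + ⟨E⟩/kT = ln(1.669) + 19.81/49.3 = 0.5122 + 0.4018 = 0.91.

0.91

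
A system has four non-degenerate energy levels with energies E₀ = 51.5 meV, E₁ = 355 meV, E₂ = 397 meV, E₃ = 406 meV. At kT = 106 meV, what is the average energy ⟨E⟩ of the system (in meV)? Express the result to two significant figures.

90 meV

Eᵢ/kT = 0.4858, 3.349, 3.745, 3.830.
Z = Σ e^(−Eᵢ/kT) = e^(−0.4858) + e^(−3.349) + e^(−3.745) + e^(−3.830) = 0.6152 + 0.03512 + 0.02364 + 0.02171 = 0.6957.
⟨E⟩ = Σ Eᵢ e^(−Eᵢ/kT) / Z = (51.5·0.6152 + 355·0.03512 + 397·0.02364 + 406·0.02171) / 0.6957 = 90 meV.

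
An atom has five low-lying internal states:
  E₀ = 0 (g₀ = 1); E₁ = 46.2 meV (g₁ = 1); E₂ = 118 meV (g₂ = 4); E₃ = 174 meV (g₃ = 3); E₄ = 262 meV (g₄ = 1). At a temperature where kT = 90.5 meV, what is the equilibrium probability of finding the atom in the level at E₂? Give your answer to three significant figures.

0.341

Eᵢ/kT = 0, 0.51050, 1.3039, 1.9227, 2.8950.
Z = Σ gᵢe^(−Eᵢ/kT) = 1·e^(−0) + 1·e^(−0.51050) + 4·e^(−1.3039) + 3·e^(−1.9227) + 1·e^(−2.8950) = 1.0000 + 0.60020 + 1.0859 + 0.43863 + 0.055299 = 3.1800.
P₂ = g₂ e^(−E₂/kT) / Z = 1.0859/3.1800 = 0.341.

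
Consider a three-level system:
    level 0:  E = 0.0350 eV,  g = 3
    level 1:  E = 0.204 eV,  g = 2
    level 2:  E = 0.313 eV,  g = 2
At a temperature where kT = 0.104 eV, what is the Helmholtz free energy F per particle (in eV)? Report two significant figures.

-0.096 eV

Eᵢ/kT = 0.3365, 1.962, 3.010.
Z = Σ gᵢe^(−Eᵢ/kT) = 3·e^(−0.3365) + 2·e^(−1.962) + 2·e^(−3.010) = 2.143 + 0.2812 + 0.09858 = 2.523.
F = −kT ln Z = −0.104 × ln(2.523) = −0.104 × 0.9254 = -0.096 eV.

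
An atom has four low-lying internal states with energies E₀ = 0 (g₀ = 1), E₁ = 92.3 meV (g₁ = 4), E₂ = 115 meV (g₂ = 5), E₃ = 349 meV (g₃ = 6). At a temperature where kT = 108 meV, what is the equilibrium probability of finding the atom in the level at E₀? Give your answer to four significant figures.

0.2145

Eᵢ/kT = 0, 0.854630, 1.06481, 3.23148.
Z = Σ gᵢe^(−Eᵢ/kT) = 1·e^(−0) + 4·e^(−0.854630) + 5·e^(−1.06481) + 6·e^(−3.23148) = 1.00000 + 1.70176 + 1.72397 + 0.236994 = 4.66272.
P₀ = g₀ e^(−E₀/kT) / Z = 1.00000/4.66272 = 0.2145.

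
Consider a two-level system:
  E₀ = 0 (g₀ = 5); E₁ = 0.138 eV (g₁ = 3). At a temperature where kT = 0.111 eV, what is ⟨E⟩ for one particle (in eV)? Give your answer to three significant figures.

Eᵢ/kT = 0, 1.2432.
Z = Σ gᵢe^(−Eᵢ/kT) = 5·e^(−0) + 3·e^(−1.2432) = 5.0000 + 0.86538 = 5.8654.
⟨E⟩ = Σ Eᵢ gᵢe^(−Eᵢ/kT) / Z = (0·5.0000 + 0.138·0.86538) / 5.8654 = 0.0204 eV.

0.0204 eV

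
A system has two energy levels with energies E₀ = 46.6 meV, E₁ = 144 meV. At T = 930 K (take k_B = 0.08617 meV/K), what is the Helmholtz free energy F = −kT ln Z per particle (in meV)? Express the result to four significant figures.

25.79 meV

k_BT = 0.08617 × 930 K = 80.1381 meV.
Eᵢ/kT = 0.581496, 1.79690.
Z = Σ e^(−Eᵢ/kT) = e^(−0.581496) + e^(−1.79690) = 0.559061 + 0.165812 = 0.724873.
F = −kT ln Z = −80.1381 × ln(0.724873) = −80.1381 × -0.321759 = 25.79 meV.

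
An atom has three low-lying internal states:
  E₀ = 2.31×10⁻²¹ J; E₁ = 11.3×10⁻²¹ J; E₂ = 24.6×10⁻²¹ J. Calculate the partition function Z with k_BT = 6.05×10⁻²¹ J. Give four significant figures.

Z = 0.8542

Eᵢ/kT = 0.381818, 1.86777, 4.06612.
Z = Σ e^(−Eᵢ/kT) = e^(−0.381818) + e^(−1.86777) + e^(−4.06612) = 0.682619 + 0.154468 + 0.0171438 = 0.854231.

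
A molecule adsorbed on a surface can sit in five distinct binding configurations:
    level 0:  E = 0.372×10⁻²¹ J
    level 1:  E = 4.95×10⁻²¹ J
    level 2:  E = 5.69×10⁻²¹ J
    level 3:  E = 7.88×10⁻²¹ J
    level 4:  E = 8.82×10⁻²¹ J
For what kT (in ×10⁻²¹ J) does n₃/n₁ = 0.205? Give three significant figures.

n₃/n₁ = exp[−(E₃−E₁)/kT] = 0.205.
⇒ (E₃−E₁)/kT = ln(1/0.205) = ln(4.8780) = 1.5847.
kT = 2.93 ×10⁻²¹ J / 1.5847 = 1.85 ×10⁻²¹ J.

1.85 ×10⁻²¹ J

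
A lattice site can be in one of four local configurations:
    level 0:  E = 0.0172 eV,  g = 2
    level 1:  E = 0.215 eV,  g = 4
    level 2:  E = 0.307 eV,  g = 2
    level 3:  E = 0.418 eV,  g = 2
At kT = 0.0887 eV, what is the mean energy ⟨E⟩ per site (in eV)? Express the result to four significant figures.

Eᵢ/kT = 0.193912, 2.42390, 3.46110, 4.71251.
Z = Σ gᵢe^(−Eᵢ/kT) = 2·e^(−0.193912) + 4·e^(−2.42390) + 2·e^(−3.46110) + 2·e^(−4.71251) = 1.64746 + 0.354302 + 0.0627904 + 0.0179644 = 2.08252.
⟨E⟩ = Σ Eᵢ gᵢe^(−Eᵢ/kT) / Z = (0.0172·1.64746 + 0.215·0.354302 + 0.307·0.0627904 + 0.418·0.0179644) / 2.08252 = 0.06305 eV.

0.06305 eV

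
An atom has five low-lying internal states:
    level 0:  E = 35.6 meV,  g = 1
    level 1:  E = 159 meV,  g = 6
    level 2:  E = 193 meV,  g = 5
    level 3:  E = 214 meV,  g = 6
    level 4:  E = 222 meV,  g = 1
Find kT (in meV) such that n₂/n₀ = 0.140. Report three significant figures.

n₂/n₀ = (g₂/g₀) exp[−(E₂−E₀)/kT] = 0.140.
⇒ (E₂−E₀)/kT = ln((5/1)/0.140) = ln(35.714) = 3.5755.
kT = 157.4 meV / 3.5755 = 44.0 meV.

44.0 meV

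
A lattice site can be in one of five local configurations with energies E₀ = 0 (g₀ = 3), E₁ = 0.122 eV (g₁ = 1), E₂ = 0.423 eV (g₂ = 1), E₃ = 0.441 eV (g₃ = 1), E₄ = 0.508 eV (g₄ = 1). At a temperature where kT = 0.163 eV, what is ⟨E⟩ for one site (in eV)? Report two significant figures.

Eᵢ/kT = 0, 0.7485, 2.595, 2.706, 3.117.
Z = Σ gᵢe^(−Eᵢ/kT) = 3·e^(−0) + 1·e^(−0.7485) + 1·e^(−2.595) + 1·e^(−2.706) + 1·e^(−3.117) = 3.000 + 0.4731 + 0.07465 + 0.06680 + 0.04429 = 3.659.
⟨E⟩ = Σ Eᵢ gᵢe^(−Eᵢ/kT) / Z = (0·3.000 + 0.122·0.4731 + 0.423·0.07465 + 0.441·0.06680 + 0.508·0.04429) / 3.659 = 0.039 eV.

0.039 eV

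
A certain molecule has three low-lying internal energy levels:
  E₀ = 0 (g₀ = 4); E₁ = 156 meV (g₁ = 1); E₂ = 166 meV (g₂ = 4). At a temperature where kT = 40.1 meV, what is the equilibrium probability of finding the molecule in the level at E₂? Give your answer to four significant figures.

0.01560

Eᵢ/kT = 0, 3.89027, 4.13965.
Z = Σ gᵢe^(−Eᵢ/kT) = 4·e^(−0) + 1·e^(−3.89027) + 4·e^(−4.13965) = 4.00000 + 0.0204398 + 0.0637137 = 4.08415.
P₂ = g₂ e^(−E₂/kT) / Z = 0.0637137/4.08415 = 0.01560.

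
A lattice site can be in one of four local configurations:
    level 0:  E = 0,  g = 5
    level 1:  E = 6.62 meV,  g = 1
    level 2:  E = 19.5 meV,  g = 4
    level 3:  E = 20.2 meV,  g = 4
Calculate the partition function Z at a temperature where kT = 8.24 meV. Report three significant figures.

Eᵢ/kT = 0, 0.80340, 2.3665, 2.4515.
Z = Σ gᵢe^(−Eᵢ/kT) = 5·e^(−0) + 1·e^(−0.80340) + 4·e^(−2.3665) + 4·e^(−2.4515) = 5.0000 + 0.44780 + 0.37523 + 0.34466 = 6.1677.

Z = 6.17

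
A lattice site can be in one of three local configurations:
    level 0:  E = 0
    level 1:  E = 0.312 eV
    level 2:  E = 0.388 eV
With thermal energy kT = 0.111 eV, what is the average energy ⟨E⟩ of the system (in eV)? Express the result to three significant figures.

0.0280 eV

Eᵢ/kT = 0, 2.8108, 3.4955.
Z = Σ e^(−Eᵢ/kT) = e^(−0) + e^(−2.8108) + e^(−3.4955) = 1.0000 + 0.060157 + 0.030334 = 1.0905.
⟨E⟩ = Σ Eᵢ e^(−Eᵢ/kT) / Z = (0·1.0000 + 0.312·0.060157 + 0.388·0.030334) / 1.0905 = 0.0280 eV.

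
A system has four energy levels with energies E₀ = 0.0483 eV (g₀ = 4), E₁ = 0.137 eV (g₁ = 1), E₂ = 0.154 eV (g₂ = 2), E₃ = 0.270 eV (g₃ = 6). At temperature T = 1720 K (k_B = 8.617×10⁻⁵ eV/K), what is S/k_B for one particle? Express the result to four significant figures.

2.370

k_BT = 8.617×10⁻⁵ × 1720 K = 0.148212 eV.
Eᵢ/kT = 0.325885, 0.924352, 1.03905, 1.82171.
Z = Σ gᵢe^(−Eᵢ/kT) = 4·e^(−0.325885) + 1·e^(−0.924352) + 2·e^(−1.03905) + 6·e^(−1.82171) = 2.88755 + 0.396788 + 0.707581 + 0.970494 = 4.96241.
⟨E⟩ = Σ EᵢPᵢ = 0.113822 eV.
S/k_B = ln Z + ⟨E⟩/kT = ln(4.96241) + 0.113822/0.148212 = 1.60189 + 0.767968 = 2.370.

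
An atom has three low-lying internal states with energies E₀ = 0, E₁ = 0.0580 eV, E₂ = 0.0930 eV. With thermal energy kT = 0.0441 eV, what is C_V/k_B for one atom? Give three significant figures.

Eᵢ/kT = 0, 1.3152, 2.1088.
Z = Σ e^(−Eᵢ/kT) = e^(−0) + e^(−1.3152) + e^(−2.1088) = 1.0000 + 0.26842 + 0.12138 = 1.3898.
⟨E⟩ = 0.019324 eV, ⟨E²⟩ = 0.0014051 eV².
C_V/k_B = (⟨E²⟩ − ⟨E⟩²)/(kT)² = (0.0014051 − 0.00037342)/0.0019448 = 0.530.

0.530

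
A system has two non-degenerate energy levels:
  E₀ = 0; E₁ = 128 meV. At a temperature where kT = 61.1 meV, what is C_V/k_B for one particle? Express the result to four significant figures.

0.4283

Eᵢ/kT = 0, 2.09493.
Z = Σ e^(−Eᵢ/kT) = e^(−0) + e^(−2.09493) = 1.00000 + 0.123079 = 1.12308.
⟨E⟩ = 14.0276 meV, ⟨E²⟩ = 1795.53 meV².
C_V/k_B = (⟨E²⟩ − ⟨E⟩²)/(kT)² = (1795.53 − 196.774)/3733.21 = 0.4283.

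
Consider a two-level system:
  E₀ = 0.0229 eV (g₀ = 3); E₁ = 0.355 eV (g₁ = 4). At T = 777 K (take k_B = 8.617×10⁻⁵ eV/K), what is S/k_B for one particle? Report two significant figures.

k_BT = 8.617×10⁻⁵ × 777 K = 0.06695 eV.
Eᵢ/kT = 0.3420, 5.302.
Z = Σ gᵢe^(−Eᵢ/kT) = 3·e^(−0.3420) + 4·e^(−5.302) = 2.131 + 0.01993 = 2.151.
⟨E⟩ = Σ EᵢPᵢ = 0.02598 eV.
S/k_B = ln Z + ⟨E⟩/kT = ln(2.151) + 0.02598/0.06695 = 0.7659 + 0.3881 = 1.2.

1.2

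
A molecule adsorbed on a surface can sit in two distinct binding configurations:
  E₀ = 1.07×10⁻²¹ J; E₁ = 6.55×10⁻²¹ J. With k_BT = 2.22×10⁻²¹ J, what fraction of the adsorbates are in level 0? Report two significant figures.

Eᵢ/kT = 0.4820, 2.950.
Z = Σ e^(−Eᵢ/kT) = e^(−0.4820) + e^(−2.950) = 0.6175 + 0.05234 = 0.6698.
P₀ = e^(−E₀/kT) / Z = 0.6175/0.6698 = 0.92.

0.92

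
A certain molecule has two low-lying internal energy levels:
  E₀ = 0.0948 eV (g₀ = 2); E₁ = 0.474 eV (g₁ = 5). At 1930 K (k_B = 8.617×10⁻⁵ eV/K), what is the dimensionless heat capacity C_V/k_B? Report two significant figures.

k_BT = 8.617×10⁻⁵ × 1930 K = 0.1663 eV.
Eᵢ/kT = 0.5701, 2.850.
Z = Σ gᵢe^(−Eᵢ/kT) = 2·e^(−0.5701) + 5·e^(−2.850) = 1.131 + 0.2892 = 1.420.
⟨E⟩ = 0.1720 eV, ⟨E²⟩ = 0.05292 eV².
C_V/k_B = (⟨E²⟩ − ⟨E⟩²)/(kT)² = (0.05292 − 0.02958)/0.02766 = 0.84.

0.84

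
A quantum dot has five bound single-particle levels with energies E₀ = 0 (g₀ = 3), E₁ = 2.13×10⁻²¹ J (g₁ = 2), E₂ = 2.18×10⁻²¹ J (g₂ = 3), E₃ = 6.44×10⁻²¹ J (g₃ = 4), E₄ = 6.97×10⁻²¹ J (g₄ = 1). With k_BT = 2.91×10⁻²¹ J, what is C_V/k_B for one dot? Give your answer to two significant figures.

Eᵢ/kT = 0, 0.7320, 0.7491, 2.213, 2.395.
Z = Σ gᵢe^(−Eᵢ/kT) = 3·e^(−0) + 2·e^(−0.7320) + 3·e^(−0.7491) + 4·e^(−2.213) + 1·e^(−2.395) = 3.000 + 0.9619 + 1.418 + 0.4375 + 0.09117 = 5.909.
⟨E⟩ = 1.454, ⟨E²⟩ = 5.699.
C_V/k_B = (⟨E²⟩ − ⟨E⟩²)/(kT)² = (5.699 − 2.114)/8.468 = 0.42.

0.42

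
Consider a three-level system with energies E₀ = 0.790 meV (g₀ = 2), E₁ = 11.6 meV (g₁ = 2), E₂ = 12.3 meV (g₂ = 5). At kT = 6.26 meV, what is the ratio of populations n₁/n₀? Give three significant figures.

0.178

n₁/n₀ = (g₁/g₀) exp[−(E₁−E₀)/kT] = (2/2) × exp(−(10.810 meV)/(6.26 meV)) = (2/2) × exp(-1.7268) = 0.178.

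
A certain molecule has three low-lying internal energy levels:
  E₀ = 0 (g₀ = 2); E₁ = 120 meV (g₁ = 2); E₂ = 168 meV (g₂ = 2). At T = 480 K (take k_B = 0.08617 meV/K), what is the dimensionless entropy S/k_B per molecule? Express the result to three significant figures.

0.977

k_BT = 0.08617 × 480 K = 41.362 meV.
Eᵢ/kT = 0, 2.9012, 4.0617.
Z = Σ gᵢe^(−Eᵢ/kT) = 2·e^(−0) + 2·e^(−2.9012) + 2·e^(−4.0617) = 2.0000 + 0.10991 + 0.034439 = 2.1443.
⟨E⟩ = Σ EᵢPᵢ = 8.8490 meV.
S/k_B = ln Z + ⟨E⟩/kT = ln(2.1443) + 8.8490/41.362 = 0.76281 + 0.21394 = 0.977.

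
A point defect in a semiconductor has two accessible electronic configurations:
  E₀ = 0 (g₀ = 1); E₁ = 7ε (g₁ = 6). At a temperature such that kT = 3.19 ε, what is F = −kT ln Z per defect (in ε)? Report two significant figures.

Eᵢ/kT = 0, 2.194.
Z = Σ gᵢe^(−Eᵢ/kT) = 1·e^(−0) + 6·e^(−2.194) = 1.000 + 0.6688 = 1.669.
F = −kT ln Z = −3.19 × ln(1.669) = −3.19 × 0.5122 = -1.6 ε.

-1.6 ε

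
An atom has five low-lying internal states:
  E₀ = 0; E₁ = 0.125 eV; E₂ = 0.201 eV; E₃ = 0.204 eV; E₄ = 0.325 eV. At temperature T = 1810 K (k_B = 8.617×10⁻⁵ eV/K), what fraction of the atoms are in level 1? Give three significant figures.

k_BT = 8.617×10⁻⁵ × 1810 K = 0.15597 eV.
Eᵢ/kT = 0, 0.80144, 1.2887, 1.3079, 2.0837.
Z = Σ e^(−Eᵢ/kT) = e^(−0) + e^(−0.80144) + e^(−1.2887) + e^(−1.3079) + e^(−2.0837) = 1.0000 + 0.44868 + 0.27563 + 0.27039 + 0.12447 = 2.1192.
P₁ = e^(−E₁/kT) / Z = 0.44868/2.1192 = 0.212.

0.212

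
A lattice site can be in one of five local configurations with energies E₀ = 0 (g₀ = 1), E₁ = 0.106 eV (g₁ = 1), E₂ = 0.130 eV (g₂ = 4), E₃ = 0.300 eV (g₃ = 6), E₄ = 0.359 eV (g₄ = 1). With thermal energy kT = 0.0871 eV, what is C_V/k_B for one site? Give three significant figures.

1.05

Eᵢ/kT = 0, 1.2170, 1.4925, 3.4443, 4.1217.
Z = Σ gᵢe^(−Eᵢ/kT) = 1·e^(−0) + 1·e^(−1.2170) + 4·e^(−1.4925) + 6·e^(−3.4443) + 1·e^(−4.1217) = 1.0000 + 0.29612 + 0.89924 + 0.19156 + 0.016217 = 2.4031.
⟨E⟩ = 0.088045 eV, ⟨E²⟩ = 0.015752 eV².
C_V/k_B = (⟨E²⟩ − ⟨E⟩²)/(kT)² = (0.015752 − 0.0077519)/0.0075864 = 1.05.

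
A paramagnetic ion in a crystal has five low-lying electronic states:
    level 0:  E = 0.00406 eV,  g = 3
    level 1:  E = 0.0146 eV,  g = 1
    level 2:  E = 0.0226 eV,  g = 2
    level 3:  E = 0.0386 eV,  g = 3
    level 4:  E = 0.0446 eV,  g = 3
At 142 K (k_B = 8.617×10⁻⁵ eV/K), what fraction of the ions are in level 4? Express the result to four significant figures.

0.02632

k_BT = 8.617×10⁻⁵ × 142 K = 0.0122361 eV.
Eᵢ/kT = 0.331805, 1.19319, 1.84699, 3.15460, 3.64495.
Z = Σ gᵢe^(−Eᵢ/kT) = 3·e^(−0.331805) + 1·e^(−1.19319) + 2·e^(−1.84699) + 3·e^(−3.15460) + 3·e^(−3.64495) = 2.15288 + 0.303252 + 0.315422 + 0.127966 + 0.0783681 = 2.97789.
P₄ = g₄ e^(−E₄/kT) / Z = 0.0783681/2.97789 = 0.02632.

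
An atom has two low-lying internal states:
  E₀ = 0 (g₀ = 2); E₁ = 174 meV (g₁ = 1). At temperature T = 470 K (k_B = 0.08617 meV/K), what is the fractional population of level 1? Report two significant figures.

k_BT = 0.08617 × 470 K = 40.50 meV.
Eᵢ/kT = 0, 4.296.
Z = Σ gᵢe^(−Eᵢ/kT) = 2·e^(−0) + 1·e^(−4.296) = 2.000 + 0.01362 = 2.014.
P₁ = g₁ e^(−E₁/kT) / Z = 0.01362/2.014 = 0.0068.

0.0068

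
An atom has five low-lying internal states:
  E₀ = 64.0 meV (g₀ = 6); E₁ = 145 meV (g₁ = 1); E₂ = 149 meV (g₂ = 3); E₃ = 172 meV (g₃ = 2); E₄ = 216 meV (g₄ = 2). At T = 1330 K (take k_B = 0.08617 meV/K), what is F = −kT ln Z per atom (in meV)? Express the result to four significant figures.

k_BT = 0.08617 × 1330 K = 114.606 meV.
Eᵢ/kT = 0.558435, 1.26520, 1.30011, 1.50079, 1.88472.
Z = Σ gᵢe^(−Eᵢ/kT) = 6·e^(−0.558435) + 1·e^(−1.26520) + 3·e^(−1.30011) + 2·e^(−1.50079) + 2·e^(−1.88472) = 3.43262 + 0.282183 + 0.817505 + 0.445908 + 0.303743 = 5.28196.
F = −kT ln Z = −114.606 × ln(5.28196) = −114.606 × 1.66430 = -190.7 meV.

-190.7 meV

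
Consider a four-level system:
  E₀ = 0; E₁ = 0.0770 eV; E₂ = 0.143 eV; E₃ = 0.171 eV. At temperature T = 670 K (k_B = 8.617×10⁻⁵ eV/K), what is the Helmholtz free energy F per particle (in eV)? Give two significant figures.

-0.019 eV

k_BT = 8.617×10⁻⁵ × 670 K = 0.05773 eV.
Eᵢ/kT = 0, 1.334, 2.477, 2.962.
Z = Σ e^(−Eᵢ/kT) = e^(−0) + e^(−1.334) + e^(−2.477) + e^(−2.962) = 1.000 + 0.2634 + 0.08399 + 0.05172 = 1.399.
F = −kT ln Z = −0.05773 × ln(1.399) = −0.05773 × 0.3358 = -0.019 eV.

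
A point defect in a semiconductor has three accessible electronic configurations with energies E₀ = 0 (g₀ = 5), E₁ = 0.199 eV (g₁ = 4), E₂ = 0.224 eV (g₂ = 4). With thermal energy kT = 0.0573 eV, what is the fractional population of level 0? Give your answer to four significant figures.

Eᵢ/kT = 0, 3.47295, 3.90925.
Z = Σ gᵢe^(−Eᵢ/kT) = 5·e^(−0) + 4·e^(−3.47295) + 4·e^(−3.90925) = 5.00000 + 0.124101 + 0.0802221 = 5.20432.
P₀ = g₀ e^(−E₀/kT) / Z = 5.00000/5.20432 = 0.9607.

0.9607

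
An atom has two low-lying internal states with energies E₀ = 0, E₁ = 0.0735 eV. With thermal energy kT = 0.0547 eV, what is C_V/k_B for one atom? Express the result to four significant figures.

0.2963

Eᵢ/kT = 0, 1.34369.
Z = Σ e^(−Eᵢ/kT) = e^(−0) + e^(−1.34369) = 1.00000 + 0.260881 = 1.26088.
⟨E⟩ = 0.0152074 eV, ⟨E²⟩ = 0.00111775 eV².
C_V/k_B = (⟨E²⟩ − ⟨E⟩²)/(kT)² = (0.00111775 − 0.000231265)/0.00299209 = 0.2963.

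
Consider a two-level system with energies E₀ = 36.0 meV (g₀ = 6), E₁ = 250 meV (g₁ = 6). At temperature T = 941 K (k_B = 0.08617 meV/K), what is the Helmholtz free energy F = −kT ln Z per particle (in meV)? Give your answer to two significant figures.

-110 meV

k_BT = 0.08617 × 941 K = 81.09 meV.
Eᵢ/kT = 0.4440, 3.083.
Z = Σ gᵢe^(−Eᵢ/kT) = 6·e^(−0.4440) + 6·e^(−3.083) = 3.849 + 0.2749 = 4.124.
F = −kT ln Z = −81.09 × ln(4.124) = −81.09 × 1.417 = -110 meV.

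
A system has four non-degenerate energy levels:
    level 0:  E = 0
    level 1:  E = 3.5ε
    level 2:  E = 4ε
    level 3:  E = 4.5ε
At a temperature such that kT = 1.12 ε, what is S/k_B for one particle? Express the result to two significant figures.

0.37

Eᵢ/kT = 0, 3.125, 3.571, 4.018.
Z = Σ e^(−Eᵢ/kT) = e^(−0) + e^(−3.125) + e^(−3.571) + e^(−4.018) = 1.000 + 0.04394 + 0.02813 + 0.01799 = 1.090.
⟨E⟩ = Σ EᵢPᵢ = 0.3186 ε.
S/k_B = ln Z + ⟨E⟩/kT = ln(1.090) + 0.3186/1.12 = 0.08618 + 0.2845 = 0.37.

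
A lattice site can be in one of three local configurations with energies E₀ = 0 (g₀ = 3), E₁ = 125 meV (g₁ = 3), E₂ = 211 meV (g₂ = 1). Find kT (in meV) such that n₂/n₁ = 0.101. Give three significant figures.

72.0 meV

n₂/n₁ = (g₂/g₁) exp[−(E₂−E₁)/kT] = 0.101.
⇒ (E₂−E₁)/kT = ln((1/3)/0.101) = ln(3.3003) = 1.1940.
kT = 86 meV / 1.1940 = 72.0 meV.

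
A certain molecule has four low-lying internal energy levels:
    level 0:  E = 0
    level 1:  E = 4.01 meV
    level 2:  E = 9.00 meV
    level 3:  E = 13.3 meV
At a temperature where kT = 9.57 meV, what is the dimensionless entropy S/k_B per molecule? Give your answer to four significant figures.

1.262

Eᵢ/kT = 0, 0.419018, 0.940439, 1.38976.
Z = Σ e^(−Eᵢ/kT) = e^(−0) + e^(−0.419018) + e^(−0.940439) + e^(−1.38976) = 1.00000 + 0.657692 + 0.390456 + 0.249135 = 2.29728.
⟨E⟩ = Σ EᵢPᵢ = 4.12007 meV.
S/k_B = ln Z + ⟨E⟩/kT = ln(2.29728) + 4.12007/9.57 = 0.831726 + 0.430519 = 1.262.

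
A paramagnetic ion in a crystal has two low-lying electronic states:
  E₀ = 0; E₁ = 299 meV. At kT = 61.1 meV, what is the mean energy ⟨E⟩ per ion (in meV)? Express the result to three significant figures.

2.22 meV

Eᵢ/kT = 0, 4.8936.
Z = Σ e^(−Eᵢ/kT) = e^(−0) + e^(−4.8936) = 1.0000 + 0.0074944 = 1.0075.
⟨E⟩ = Σ Eᵢ e^(−Eᵢ/kT) / Z = (0·1.0000 + 299·0.0074944) / 1.0075 = 2.22 meV.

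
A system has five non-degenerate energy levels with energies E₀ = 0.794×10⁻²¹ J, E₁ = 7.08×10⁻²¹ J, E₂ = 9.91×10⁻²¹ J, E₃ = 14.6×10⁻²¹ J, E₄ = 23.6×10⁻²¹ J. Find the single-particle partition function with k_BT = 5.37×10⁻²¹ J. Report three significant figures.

Eᵢ/kT = 0.14786, 1.3184, 1.8454, 2.7188, 4.3948.
Z = Σ e^(−Eᵢ/kT) = e^(−0.14786) + e^(−1.3184) + e^(−1.8454) + e^(−2.7188) + e^(−4.3948) = 0.86255 + 0.26756 + 0.15796 + 0.065954 + 0.012341 = 1.3664.

Z = 1.37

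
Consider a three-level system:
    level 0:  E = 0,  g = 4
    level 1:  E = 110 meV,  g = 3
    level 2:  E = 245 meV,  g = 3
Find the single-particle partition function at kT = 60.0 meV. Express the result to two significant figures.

Z = 4.5

Eᵢ/kT = 0, 1.833, 4.083.
Z = Σ gᵢe^(−Eᵢ/kT) = 4·e^(−0) + 3·e^(−1.833) + 3·e^(−4.083) = 4.000 + 0.4798 + 0.05057 = 4.530.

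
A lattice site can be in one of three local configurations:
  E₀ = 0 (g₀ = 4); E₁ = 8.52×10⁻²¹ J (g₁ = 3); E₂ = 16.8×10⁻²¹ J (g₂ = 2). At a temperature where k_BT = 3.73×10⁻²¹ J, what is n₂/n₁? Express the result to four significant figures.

n₂/n₁ = (g₂/g₁) exp[−(E₂−E₁)/kT] = (2/3) × exp(−(8.28 ×10⁻²¹ J)/(3.73 ×10⁻²¹ J)) = (2/3) × exp(-2.21984) = 0.07242.

0.07242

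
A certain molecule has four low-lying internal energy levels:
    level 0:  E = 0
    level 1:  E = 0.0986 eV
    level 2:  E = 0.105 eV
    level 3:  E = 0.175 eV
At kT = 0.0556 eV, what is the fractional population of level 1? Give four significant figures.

0.1245

Eᵢ/kT = 0, 1.77338, 1.88849, 3.14748.
Z = Σ e^(−Eᵢ/kT) = e^(−0) + e^(−1.77338) + e^(−1.88849) + e^(−3.14748) = 1.00000 + 0.169758 + 0.151300 + 0.0429603 = 1.36402.
P₁ = e^(−E₁/kT) / Z = 0.169758/1.36402 = 0.1245.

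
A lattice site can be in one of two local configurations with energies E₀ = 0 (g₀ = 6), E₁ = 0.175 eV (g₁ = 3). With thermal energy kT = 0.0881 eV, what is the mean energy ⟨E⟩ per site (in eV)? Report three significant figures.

Eᵢ/kT = 0, 1.9864.
Z = Σ gᵢe^(−Eᵢ/kT) = 6·e^(−0) + 3·e^(−1.9864) = 6.0000 + 0.41157 = 6.4116.
⟨E⟩ = Σ Eᵢ gᵢe^(−Eᵢ/kT) / Z = (0·6.0000 + 0.175·0.41157) / 6.4116 = 0.0112 eV.

0.0112 eV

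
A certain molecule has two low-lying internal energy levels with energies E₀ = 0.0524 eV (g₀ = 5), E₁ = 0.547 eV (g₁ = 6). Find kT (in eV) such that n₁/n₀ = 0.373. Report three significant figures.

0.423 eV

n₁/n₀ = (g₁/g₀) exp[−(E₁−E₀)/kT] = 0.373.
⇒ (E₁−E₀)/kT = ln((6/5)/0.373) = ln(3.2172) = 1.1685.
kT = 0.4946 eV / 1.1685 = 0.423 eV.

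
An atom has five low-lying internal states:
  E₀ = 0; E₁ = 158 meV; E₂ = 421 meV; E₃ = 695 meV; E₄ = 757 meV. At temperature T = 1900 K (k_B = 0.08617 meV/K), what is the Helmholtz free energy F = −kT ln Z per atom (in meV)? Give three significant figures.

-64.4 meV

k_BT = 0.08617 × 1900 K = 163.72 meV.
Eᵢ/kT = 0, 0.96506, 2.5715, 4.2451, 4.6237.
Z = Σ e^(−Eᵢ/kT) = e^(−0) + e^(−0.96506) + e^(−2.5715) + e^(−4.2451) + e^(−4.6237) = 1.0000 + 0.38096 + 0.076421 + 0.014334 + 0.0098164 = 1.4815.
F = −kT ln Z = −163.72 × ln(1.4815) = −163.72 × 0.39306 = -64.4 meV.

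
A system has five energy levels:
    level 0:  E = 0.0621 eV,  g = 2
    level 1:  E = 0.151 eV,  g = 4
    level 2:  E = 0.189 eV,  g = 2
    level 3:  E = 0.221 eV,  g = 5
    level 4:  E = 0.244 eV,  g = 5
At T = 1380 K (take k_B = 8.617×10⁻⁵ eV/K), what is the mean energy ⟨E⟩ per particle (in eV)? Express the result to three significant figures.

k_BT = 8.617×10⁻⁵ × 1380 K = 0.11891 eV.
Eᵢ/kT = 0.52224, 1.2699, 1.5894, 1.8585, 2.0520.
Z = Σ gᵢe^(−Eᵢ/kT) = 2·e^(−0.52224) + 4·e^(−1.2699) + 2·e^(−1.5894) + 5·e^(−1.8585) + 5·e^(−2.0520) = 1.1864 + 1.1234 + 0.40810 + 0.77953 + 0.64239 = 4.1398.
⟨E⟩ = Σ Eᵢ gᵢe^(−Eᵢ/kT) / Z = (0.0621·1.1864 + 0.151·1.1234 + 0.189·0.40810 + 0.221·0.77953 + 0.244·0.64239) / 4.1398 = 0.157 eV.

0.157 eV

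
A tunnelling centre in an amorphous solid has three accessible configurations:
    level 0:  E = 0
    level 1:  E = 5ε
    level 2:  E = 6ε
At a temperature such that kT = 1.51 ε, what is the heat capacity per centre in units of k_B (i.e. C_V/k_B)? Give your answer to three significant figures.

Eᵢ/kT = 0, 3.3113, 3.9735.
Z = Σ e^(−Eᵢ/kT) = e^(−0) + e^(−3.3113) + e^(−3.9735) = 1.0000 + 0.036469 + 0.018807 = 1.0553.
⟨E⟩ = 0.27972 ε, ⟨E²⟩ = 1.5055 ε².
C_V/k_B = (⟨E²⟩ − ⟨E⟩²)/(kT)² = (1.5055 − 0.078243)/2.2801 = 0.626.

0.626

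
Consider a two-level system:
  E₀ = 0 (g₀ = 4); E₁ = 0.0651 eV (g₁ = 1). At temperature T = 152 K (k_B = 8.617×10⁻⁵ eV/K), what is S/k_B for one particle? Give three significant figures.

1.40

k_BT = 8.617×10⁻⁵ × 152 K = 0.013098 eV.
Eᵢ/kT = 0, 4.9702.
Z = Σ gᵢe^(−Eᵢ/kT) = 4·e^(−0) + 1·e^(−4.9702) = 4.0000 + 0.0069418 = 4.0069.
⟨E⟩ = Σ EᵢPᵢ = 0.00011278 eV.
S/k_B = ln Z + ⟨E⟩/kT = ln(4.0069) + 0.00011278/0.013098 = 1.3880 + 0.0086105 = 1.40.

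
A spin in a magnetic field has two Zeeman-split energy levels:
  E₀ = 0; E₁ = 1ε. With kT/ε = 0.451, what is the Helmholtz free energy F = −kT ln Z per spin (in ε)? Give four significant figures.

-0.04662 ε

Eᵢ/kT = 0, 2.21729.
Z = Σ e^(−Eᵢ/kT) = e^(−0) + e^(−2.21729) = 1.00000 + 0.108904 = 1.10890.
F = −kT ln Z = −0.451 × ln(1.10890) = −0.451 × 0.103369 = -0.04662 ε.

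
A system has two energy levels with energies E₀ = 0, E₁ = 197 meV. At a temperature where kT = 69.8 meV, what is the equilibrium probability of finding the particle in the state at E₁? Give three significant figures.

0.0561

Eᵢ/kT = 0, 2.8223.
Z = Σ e^(−Eᵢ/kT) = e^(−0) + e^(−2.8223) = 1.0000 + 0.059469 = 1.0595.
P₁ = e^(−E₁/kT) / Z = 0.059469/1.0595 = 0.0561.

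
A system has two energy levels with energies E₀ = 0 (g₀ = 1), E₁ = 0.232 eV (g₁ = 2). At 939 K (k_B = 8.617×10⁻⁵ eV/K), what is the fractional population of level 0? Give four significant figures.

k_BT = 8.617×10⁻⁵ × 939 K = 0.0809136 eV.
Eᵢ/kT = 0, 2.86726.
Z = Σ gᵢe^(−Eᵢ/kT) = 1·e^(−0) + 2·e^(−2.86726) = 1.00000 + 0.113709 = 1.11371.
P₀ = g₀ e^(−E₀/kT) / Z = 1.00000/1.11371 = 0.8979.

0.8979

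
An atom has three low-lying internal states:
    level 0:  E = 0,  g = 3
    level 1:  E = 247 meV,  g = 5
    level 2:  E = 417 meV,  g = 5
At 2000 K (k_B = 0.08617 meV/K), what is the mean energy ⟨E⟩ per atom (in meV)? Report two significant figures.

k_BT = 0.08617 × 2000 K = 172.3 meV.
Eᵢ/kT = 0, 1.434, 2.420.
Z = Σ gᵢe^(−Eᵢ/kT) = 3·e^(−0) + 5·e^(−1.434) + 5·e^(−2.420) = 3.000 + 1.192 + 0.4446 = 4.637.
⟨E⟩ = Σ Eᵢ gᵢe^(−Eᵢ/kT) / Z = (0·3.000 + 247·1.192 + 417·0.4446) / 4.637 = 100 meV.

100 meV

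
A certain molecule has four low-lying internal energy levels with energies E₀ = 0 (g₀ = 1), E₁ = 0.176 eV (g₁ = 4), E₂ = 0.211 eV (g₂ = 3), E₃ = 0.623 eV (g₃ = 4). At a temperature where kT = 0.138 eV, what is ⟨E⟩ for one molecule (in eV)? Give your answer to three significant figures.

0.128 eV

Eᵢ/kT = 0, 1.2754, 1.5290, 4.5145.
Z = Σ gᵢe^(−Eᵢ/kT) = 1·e^(−0) + 4·e^(−1.2754) + 3·e^(−1.5290) + 4·e^(−4.5145) = 1.0000 + 1.1173 + 0.65026 + 0.043796 = 2.8114.
⟨E⟩ = Σ Eᵢ gᵢe^(−Eᵢ/kT) / Z = (0·1.0000 + 0.176·1.1173 + 0.211·0.65026 + 0.623·0.043796) / 2.8114 = 0.128 eV.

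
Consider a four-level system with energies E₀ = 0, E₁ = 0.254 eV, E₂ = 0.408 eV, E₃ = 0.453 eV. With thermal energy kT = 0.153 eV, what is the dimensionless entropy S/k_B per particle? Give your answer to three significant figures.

Eᵢ/kT = 0, 1.6601, 2.6667, 2.9608.
Z = Σ e^(−Eᵢ/kT) = e^(−0) + e^(−1.6601) + e^(−2.6667) + e^(−2.9608) = 1.0000 + 0.19012 + 0.069481 + 0.051777 = 1.3114.
⟨E⟩ = Σ EᵢPᵢ = 0.076326 eV.
S/k_B = ln Z + ⟨E⟩/kT = ln(1.3114) + 0.076326/0.153 = 0.27110 + 0.49886 = 0.770.

0.770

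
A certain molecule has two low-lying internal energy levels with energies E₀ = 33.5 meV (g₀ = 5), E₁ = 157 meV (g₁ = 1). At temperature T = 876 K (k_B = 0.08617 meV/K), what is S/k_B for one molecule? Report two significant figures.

k_BT = 0.08617 × 876 K = 75.48 meV.
Eᵢ/kT = 0.4438, 2.080.
Z = Σ gᵢe^(−Eᵢ/kT) = 5·e^(−0.4438) + 1·e^(−2.080) = 3.208 + 0.1249 = 3.333.
⟨E⟩ = Σ EᵢPᵢ = 38.13 meV.
S/k_B = ln Z + ⟨E⟩/kT = ln(3.333) + 38.13/75.48 = 1.204 + 0.5052 = 1.7.

1.7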